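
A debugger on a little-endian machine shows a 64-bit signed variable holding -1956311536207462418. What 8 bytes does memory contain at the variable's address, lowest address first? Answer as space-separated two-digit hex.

Two's complement of -1956311536207462418 in 64 bits: 1956311536207462418 = 0x1B2636FA29A50012; invert → 0xE4D9C905D65AFFED; add 1 → 0xE4D9C905D65AFFEE.
Split into bytes (most-significant first): E4 D9 C9 05 D6 5A FF EE.
Little-endian stores the least-significant byte at the lowest address.
So at ascending addresses the bytes are EE FF 5A D6 05 C9 D9 E4.

EE FF 5A D6 05 C9 D9 E4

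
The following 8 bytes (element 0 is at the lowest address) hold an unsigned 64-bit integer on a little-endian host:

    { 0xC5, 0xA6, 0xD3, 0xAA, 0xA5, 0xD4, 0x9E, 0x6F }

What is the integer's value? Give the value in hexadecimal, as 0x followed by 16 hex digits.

0x6F9ED4A5AAD3A6C5

In little-endian order the low byte comes first in memory.
Reassemble most-significant byte first: 6F 9E D4 A5 AA D3 A6 C5 → 0x6F9ED4A5AAD3A6C5.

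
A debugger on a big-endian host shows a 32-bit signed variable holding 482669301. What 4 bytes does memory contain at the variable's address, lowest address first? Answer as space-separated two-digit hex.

482669301 in hexadecimal, padded to 32 bits, is 0x1CC4F2F5.
Split into bytes (most-significant first): 1C C4 F2 F5.
Big-endian: lowest address holds the most-significant byte.
So the memory order matches the most-significant-first order: 1C C4 F2 F5.

1C C4 F2 F5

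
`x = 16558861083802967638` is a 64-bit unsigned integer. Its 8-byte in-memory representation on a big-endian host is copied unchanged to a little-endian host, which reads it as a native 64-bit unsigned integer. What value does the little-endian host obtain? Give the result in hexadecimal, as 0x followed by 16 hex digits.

0x569E1D516CE4CCE5

16558861083802967638 in 64-bit hexadecimal is 0xE5CCE46C511D9E56.
Stored big-endian, the bytes at ascending addresses are E5 CC E4 6C 51 1D 9E 56.
Read back as little-endian, the first byte is least significant, giving 0x569E1D516CE4CCE5.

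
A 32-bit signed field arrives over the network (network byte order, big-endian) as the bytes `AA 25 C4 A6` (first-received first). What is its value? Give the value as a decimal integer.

-1440365402

In big-endian order the high byte comes first in memory.
The bytes are already most-significant first: 0xAA25C4A6.
Top bit is set, so as a signed 32-bit value this is 0xAA25C4A6 − 2^32 = -1440365402.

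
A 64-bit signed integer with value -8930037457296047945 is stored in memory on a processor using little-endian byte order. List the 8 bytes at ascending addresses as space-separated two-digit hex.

Two's complement of -8930037457296047945 in 64 bits: 8930037457296047945 = 0x7BEDDDC109103F49; invert → 0x8412223EF6EFC0B6; add 1 → 0x8412223EF6EFC0B7.
Split into bytes (most-significant first): 84 12 22 3E F6 EF C0 B7.
Little-endian stores the least-significant byte at the lowest address.
So at ascending addresses the bytes are B7 C0 EF F6 3E 22 12 84.

B7 C0 EF F6 3E 22 12 84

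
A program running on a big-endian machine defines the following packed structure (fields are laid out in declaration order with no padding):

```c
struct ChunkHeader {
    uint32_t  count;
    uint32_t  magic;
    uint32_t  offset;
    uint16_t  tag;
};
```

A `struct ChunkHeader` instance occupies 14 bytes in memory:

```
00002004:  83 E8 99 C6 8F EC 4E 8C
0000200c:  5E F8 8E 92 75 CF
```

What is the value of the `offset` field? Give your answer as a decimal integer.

`offset` follows `count` (4 B), `magic` (4 B), so it starts at offset 4 + 4 = 8 and occupies 4 bytes.
Bytes at offsets 8..11: 5E F8 8E 92.
Big-endian stores the most-significant byte at the lowest address.
The bytes are already most-significant first: 0x5EF88E92.
0x5EF88E92 = 1593347730.

1593347730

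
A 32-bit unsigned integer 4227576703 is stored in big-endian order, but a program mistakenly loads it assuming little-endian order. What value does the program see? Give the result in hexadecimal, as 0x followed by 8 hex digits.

0x7FB3FBFB

4227576703 in 32-bit hexadecimal is 0xFBFBB37F.
Stored big-endian, the bytes at ascending addresses are FB FB B3 7F.
Read back as little-endian, the first byte is least significant, giving 0x7FB3FBFB.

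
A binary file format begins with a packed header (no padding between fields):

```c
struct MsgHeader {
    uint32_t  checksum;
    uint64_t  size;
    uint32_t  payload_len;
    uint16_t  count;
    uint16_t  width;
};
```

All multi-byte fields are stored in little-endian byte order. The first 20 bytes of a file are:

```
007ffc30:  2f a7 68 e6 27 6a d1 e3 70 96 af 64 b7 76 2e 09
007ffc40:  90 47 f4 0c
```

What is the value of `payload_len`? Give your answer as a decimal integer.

154039991

`payload_len` follows `checksum` (4 B), `size` (8 B), so it starts at offset 4 + 8 = 12 and occupies 4 bytes.
Bytes at offsets 12..15: B7 76 2E 09.
Little-endian: lowest address holds the least-significant byte.
Reassemble most-significant byte first: 09 2E 76 B7 → 0x092E76B7.
0x092E76B7 = 154039991.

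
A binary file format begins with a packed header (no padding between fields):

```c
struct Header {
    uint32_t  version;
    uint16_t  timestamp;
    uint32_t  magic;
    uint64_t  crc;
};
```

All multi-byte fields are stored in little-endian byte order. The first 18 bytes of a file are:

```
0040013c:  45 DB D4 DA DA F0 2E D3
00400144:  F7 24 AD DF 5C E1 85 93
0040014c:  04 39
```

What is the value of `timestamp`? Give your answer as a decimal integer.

61658

`timestamp` follows `version` (4 bytes), so it starts at byte offset 4 and occupies 2 bytes.
Bytes at offsets 4..5: DA F0.
Little-endian stores the least-significant byte at the lowest address.
Reassemble most-significant byte first: F0 DA → 0xF0DA.
0xF0DA = 61658.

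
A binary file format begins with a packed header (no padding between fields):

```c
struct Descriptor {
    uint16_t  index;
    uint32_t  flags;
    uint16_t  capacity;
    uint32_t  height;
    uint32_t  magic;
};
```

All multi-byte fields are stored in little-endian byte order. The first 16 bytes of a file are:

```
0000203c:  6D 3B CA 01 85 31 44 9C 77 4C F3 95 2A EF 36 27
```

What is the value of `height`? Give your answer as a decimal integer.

`height` follows `index` (2 B), `flags` (4 B), `capacity` (2 B), so it starts at offset 2 + 4 + 2 = 8 and occupies 4 bytes.
Bytes at offsets 8..11: 77 4C F3 95.
In little-endian order the low byte comes first in memory.
Reassemble most-significant byte first: 95 F3 4C 77 → 0x95F34C77.
0x95F34C77 = 2515750007.

2515750007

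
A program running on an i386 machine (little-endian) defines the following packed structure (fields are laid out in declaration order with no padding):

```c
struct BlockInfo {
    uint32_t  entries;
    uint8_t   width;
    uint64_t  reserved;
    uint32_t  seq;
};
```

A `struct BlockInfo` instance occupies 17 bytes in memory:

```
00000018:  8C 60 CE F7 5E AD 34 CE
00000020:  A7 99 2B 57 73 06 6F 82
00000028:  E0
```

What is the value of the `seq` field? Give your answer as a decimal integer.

`seq` follows `entries` (4 B), `width` (1 B), `reserved` (8 B), so it starts at offset 4 + 1 + 8 = 13 and occupies 4 bytes.
Bytes at offsets 13..16: 06 6F 82 E0.
Little-endian: lowest address holds the least-significant byte.
Reassemble most-significant byte first: E0 82 6F 06 → 0xE0826F06.
0xE0826F06 = 3766644486.

3766644486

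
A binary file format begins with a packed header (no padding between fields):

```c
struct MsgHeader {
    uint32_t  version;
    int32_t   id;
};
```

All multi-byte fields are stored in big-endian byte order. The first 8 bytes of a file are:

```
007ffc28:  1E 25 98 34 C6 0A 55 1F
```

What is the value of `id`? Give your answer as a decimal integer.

-972401377

`id` follows `version` (4 bytes), so it starts at byte offset 4 and occupies 4 bytes.
Bytes at offsets 4..7: C6 0A 55 1F.
Big-endian: lowest address holds the most-significant byte.
The bytes are already most-significant first: 0xC60A551F.
Top bit is set, so as a signed 32-bit value this is 0xC60A551F − 2^32 = -972401377.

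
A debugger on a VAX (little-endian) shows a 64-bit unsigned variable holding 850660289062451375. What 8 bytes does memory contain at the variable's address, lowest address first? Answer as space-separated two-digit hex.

850660289062451375 in hexadecimal, padded to 64 bits, is 0x0BCE2706A21938AF.
Split into bytes (most-significant first): 0B CE 27 06 A2 19 38 AF.
Little-endian stores the least-significant byte at the lowest address.
So at ascending addresses the bytes are AF 38 19 A2 06 27 CE 0B.

AF 38 19 A2 06 27 CE 0B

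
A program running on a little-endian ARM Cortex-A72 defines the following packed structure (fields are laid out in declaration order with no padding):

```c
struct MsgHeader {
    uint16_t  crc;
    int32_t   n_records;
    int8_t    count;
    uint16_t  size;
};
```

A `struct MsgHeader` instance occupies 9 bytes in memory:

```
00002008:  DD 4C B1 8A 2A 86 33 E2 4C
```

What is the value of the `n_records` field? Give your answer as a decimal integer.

-2044032335

`n_records` follows `crc` (2 bytes), so it starts at byte offset 2 and occupies 4 bytes.
Bytes at offsets 2..5: B1 8A 2A 86.
In little-endian order the low byte comes first in memory.
Reassemble most-significant byte first: 86 2A 8A B1 → 0x862A8AB1.
Top bit is set, so as a signed 32-bit value this is 0x862A8AB1 − 2^32 = -2044032335.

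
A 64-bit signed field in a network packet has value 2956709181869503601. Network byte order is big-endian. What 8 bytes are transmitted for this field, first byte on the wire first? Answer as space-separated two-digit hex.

29 08 57 55 E9 77 B4 71

2956709181869503601 in hexadecimal, padded to 64 bits, is 0x29085755E977B471.
Split into bytes (most-significant first): 29 08 57 55 E9 77 B4 71.
Big-endian: lowest address holds the most-significant byte.
So the memory order matches the most-significant-first order: 29 08 57 55 E9 77 B4 71.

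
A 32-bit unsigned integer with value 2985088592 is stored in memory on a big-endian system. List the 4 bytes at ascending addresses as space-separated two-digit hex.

2985088592 in hexadecimal, padded to 32 bits, is 0xB1ECD650.
Split into bytes (most-significant first): B1 EC D6 50.
In big-endian order the high byte comes first in memory.
So the memory order matches the most-significant-first order: B1 EC D6 50.

B1 EC D6 50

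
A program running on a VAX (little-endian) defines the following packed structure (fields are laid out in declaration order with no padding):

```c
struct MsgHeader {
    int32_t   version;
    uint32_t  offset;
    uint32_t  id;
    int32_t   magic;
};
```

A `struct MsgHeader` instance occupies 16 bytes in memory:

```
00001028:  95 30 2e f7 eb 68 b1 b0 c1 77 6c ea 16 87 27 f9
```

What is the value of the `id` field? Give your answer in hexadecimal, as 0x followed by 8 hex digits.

0xEA6C77C1

`id` follows `version` (4 B), `offset` (4 B), so it starts at offset 4 + 4 = 8 and occupies 4 bytes.
Bytes at offsets 8..11: C1 77 6C EA.
In little-endian order the low byte comes first in memory.
Reassemble most-significant byte first: EA 6C 77 C1 → 0xEA6C77C1.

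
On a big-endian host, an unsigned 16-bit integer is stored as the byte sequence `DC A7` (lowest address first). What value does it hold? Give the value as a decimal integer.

56487

In big-endian order the high byte comes first in memory.
The bytes are already most-significant first: 0xDCA7.
0xDCA7 = 56487.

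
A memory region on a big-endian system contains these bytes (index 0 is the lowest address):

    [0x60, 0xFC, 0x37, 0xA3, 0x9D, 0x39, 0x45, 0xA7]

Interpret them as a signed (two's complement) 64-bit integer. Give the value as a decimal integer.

Big-endian: lowest address holds the most-significant byte.
The bytes are already most-significant first: 0x60FC37A39D3945A7.
0x60FC37A39D3945A7 = 6988521897629140391.

6988521897629140391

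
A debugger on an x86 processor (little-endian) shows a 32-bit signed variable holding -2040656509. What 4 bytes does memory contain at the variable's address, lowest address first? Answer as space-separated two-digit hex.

Two's complement of -2040656509 in 32 bits: 2040656509 = 0x79A1F27D; invert → 0x865E0D82; add 1 → 0x865E0D83.
Split into bytes (most-significant first): 86 5E 0D 83.
Little-endian: lowest address holds the least-significant byte.
So at ascending addresses the bytes are 83 0D 5E 86.

83 0D 5E 86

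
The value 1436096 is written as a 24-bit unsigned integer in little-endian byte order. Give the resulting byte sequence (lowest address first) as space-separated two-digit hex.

C0 E9 15

1436096 in hexadecimal, padded to 24 bits, is 0x15E9C0.
Split into bytes (most-significant first): 15 E9 C0.
Little-endian: lowest address holds the least-significant byte.
So at ascending addresses the bytes are C0 E9 15.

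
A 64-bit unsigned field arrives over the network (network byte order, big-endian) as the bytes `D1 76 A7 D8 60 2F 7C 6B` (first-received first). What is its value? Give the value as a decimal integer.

Big-endian stores the most-significant byte at the lowest address.
The bytes are already most-significant first: 0xD176A7D8602F7C6B.
0xD176A7D8602F7C6B = 15093435748947295339.

15093435748947295339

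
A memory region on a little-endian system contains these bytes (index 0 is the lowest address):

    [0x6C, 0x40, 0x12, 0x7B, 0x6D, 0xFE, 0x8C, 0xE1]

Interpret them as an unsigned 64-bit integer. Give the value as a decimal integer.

In little-endian order the low byte comes first in memory.
Reassemble most-significant byte first: E1 8C FE 6D 7B 12 40 6C → 0xE18CFE6D7B12406C.
0xE18CFE6D7B12406C = 16252644901442961516.

16252644901442961516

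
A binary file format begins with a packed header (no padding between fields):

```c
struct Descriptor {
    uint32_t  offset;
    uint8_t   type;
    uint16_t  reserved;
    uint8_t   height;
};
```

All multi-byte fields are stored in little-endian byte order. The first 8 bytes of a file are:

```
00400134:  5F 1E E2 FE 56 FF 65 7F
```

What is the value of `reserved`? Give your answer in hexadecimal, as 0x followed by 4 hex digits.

`reserved` follows `offset` (4 B), `type` (1 B), so it starts at offset 4 + 1 = 5 and occupies 2 bytes.
Bytes at offsets 5..6: FF 65.
Little-endian stores the least-significant byte at the lowest address.
Reassemble most-significant byte first: 65 FF → 0x65FF.

0x65FF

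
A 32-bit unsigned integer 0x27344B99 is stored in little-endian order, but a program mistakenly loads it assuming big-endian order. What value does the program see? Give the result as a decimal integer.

Stored little-endian, the bytes at ascending addresses are 99 4B 34 27.
Read back as big-endian, the last byte is least significant, giving 0x994B3427.
0x994B3427 = 2571842599.

2571842599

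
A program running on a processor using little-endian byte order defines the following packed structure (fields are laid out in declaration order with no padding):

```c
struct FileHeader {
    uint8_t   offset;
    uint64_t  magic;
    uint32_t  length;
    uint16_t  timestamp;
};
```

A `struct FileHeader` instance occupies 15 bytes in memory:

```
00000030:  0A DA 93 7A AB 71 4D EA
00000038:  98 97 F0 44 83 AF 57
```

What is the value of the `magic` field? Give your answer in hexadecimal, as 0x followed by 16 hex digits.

`magic` follows `offset` (1 byte), so it starts at byte offset 1 and occupies 8 bytes.
Bytes at offsets 1..8: DA 93 7A AB 71 4D EA 98.
Little-endian: lowest address holds the least-significant byte.
Reassemble most-significant byte first: 98 EA 4D 71 AB 7A 93 DA → 0x98EA4D71AB7A93DA.

0x98EA4D71AB7A93DA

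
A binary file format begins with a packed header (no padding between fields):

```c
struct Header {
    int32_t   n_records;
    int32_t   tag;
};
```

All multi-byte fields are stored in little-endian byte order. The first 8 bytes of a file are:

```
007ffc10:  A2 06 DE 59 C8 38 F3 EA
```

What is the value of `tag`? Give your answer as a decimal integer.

`tag` follows `n_records` (4 bytes), so it starts at byte offset 4 and occupies 4 bytes.
Bytes at offsets 4..7: C8 38 F3 EA.
In little-endian order the low byte comes first in memory.
Reassemble most-significant byte first: EA F3 38 C8 → 0xEAF338C8.
Top bit is set, so as a signed 32-bit value this is 0xEAF338C8 − 2^32 = -353158968.

-353158968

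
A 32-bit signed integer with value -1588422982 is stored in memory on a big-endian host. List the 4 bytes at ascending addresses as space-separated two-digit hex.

Two's complement of -1588422982 in 32 bits: 1588422982 = 0x5EAD6946; invert → 0xA15296B9; add 1 → 0xA15296BA.
Split into bytes (most-significant first): A1 52 96 BA.
In big-endian order the high byte comes first in memory.
So the memory order matches the most-significant-first order: A1 52 96 BA.

A1 52 96 BA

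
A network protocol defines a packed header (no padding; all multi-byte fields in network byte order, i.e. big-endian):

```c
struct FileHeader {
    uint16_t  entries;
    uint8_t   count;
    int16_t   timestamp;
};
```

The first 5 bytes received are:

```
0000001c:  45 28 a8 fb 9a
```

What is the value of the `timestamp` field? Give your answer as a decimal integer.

`timestamp` follows `entries` (2 B), `count` (1 B), so it starts at offset 2 + 1 = 3 and occupies 2 bytes.
Bytes at offsets 3..4: FB 9A.
Big-endian: lowest address holds the most-significant byte.
The bytes are already most-significant first: 0xFB9A.
Top bit is set, so as a signed 16-bit value this is 0xFB9A − 2^16 = -1126.

-1126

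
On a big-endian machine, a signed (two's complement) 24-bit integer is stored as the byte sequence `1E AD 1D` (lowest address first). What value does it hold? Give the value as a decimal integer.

2010397

Big-endian stores the most-significant byte at the lowest address.
The bytes are already most-significant first: 0x1EAD1D.
0x1EAD1D = 2010397.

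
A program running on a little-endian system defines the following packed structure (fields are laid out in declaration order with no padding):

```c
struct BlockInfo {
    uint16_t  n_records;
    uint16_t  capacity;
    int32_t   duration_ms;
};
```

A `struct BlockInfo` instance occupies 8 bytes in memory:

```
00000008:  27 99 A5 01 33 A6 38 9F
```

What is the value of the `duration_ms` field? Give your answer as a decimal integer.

-1623677389

`duration_ms` follows `n_records` (2 B), `capacity` (2 B), so it starts at offset 2 + 2 = 4 and occupies 4 bytes.
Bytes at offsets 4..7: 33 A6 38 9F.
In little-endian order the low byte comes first in memory.
Reassemble most-significant byte first: 9F 38 A6 33 → 0x9F38A633.
Top bit is set, so as a signed 32-bit value this is 0x9F38A633 − 2^32 = -1623677389.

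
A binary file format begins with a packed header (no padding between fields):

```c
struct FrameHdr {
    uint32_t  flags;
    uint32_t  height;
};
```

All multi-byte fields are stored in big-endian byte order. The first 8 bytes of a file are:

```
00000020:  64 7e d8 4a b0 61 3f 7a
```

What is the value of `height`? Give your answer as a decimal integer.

`height` follows `flags` (4 bytes), so it starts at byte offset 4 and occupies 4 bytes.
Bytes at offsets 4..7: B0 61 3F 7A.
Big-endian: lowest address holds the most-significant byte.
The bytes are already most-significant first: 0xB0613F7A.
0xB0613F7A = 2959163258.

2959163258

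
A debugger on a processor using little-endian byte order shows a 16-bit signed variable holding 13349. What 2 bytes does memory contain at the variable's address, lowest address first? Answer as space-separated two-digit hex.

13349 in hexadecimal, padded to 16 bits, is 0x3425.
Split into bytes (most-significant first): 34 25.
Little-endian: lowest address holds the least-significant byte.
So at ascending addresses the bytes are 25 34.

25 34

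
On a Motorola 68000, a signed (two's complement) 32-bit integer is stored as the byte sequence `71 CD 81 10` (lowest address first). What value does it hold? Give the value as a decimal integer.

In big-endian order the high byte comes first in memory.
The bytes are already most-significant first: 0x71CD8110.
0x71CD8110 = 1909293328.

1909293328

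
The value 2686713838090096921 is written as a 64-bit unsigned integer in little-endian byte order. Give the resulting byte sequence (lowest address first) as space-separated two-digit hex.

2686713838090096921 in hexadecimal, padded to 64 bits, is 0x254920003C7C9119.
Split into bytes (most-significant first): 25 49 20 00 3C 7C 91 19.
In little-endian order the low byte comes first in memory.
So at ascending addresses the bytes are 19 91 7C 3C 00 20 49 25.

19 91 7C 3C 00 20 49 25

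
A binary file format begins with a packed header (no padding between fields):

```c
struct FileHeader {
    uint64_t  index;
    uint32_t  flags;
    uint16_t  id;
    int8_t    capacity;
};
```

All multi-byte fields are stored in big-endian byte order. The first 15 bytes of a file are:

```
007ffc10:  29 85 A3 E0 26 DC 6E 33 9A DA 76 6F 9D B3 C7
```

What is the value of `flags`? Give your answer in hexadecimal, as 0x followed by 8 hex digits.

0x9ADA766F

`flags` follows `index` (8 bytes), so it starts at byte offset 8 and occupies 4 bytes.
Bytes at offsets 8..11: 9A DA 76 6F.
In big-endian order the high byte comes first in memory.
The bytes are already most-significant first: 0x9ADA766F.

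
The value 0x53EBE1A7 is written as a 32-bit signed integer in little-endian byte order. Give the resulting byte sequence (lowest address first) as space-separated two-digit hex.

A7 E1 EB 53

Split into bytes (most-significant first): 53 EB E1 A7.
Little-endian: lowest address holds the least-significant byte.
So at ascending addresses the bytes are A7 E1 EB 53.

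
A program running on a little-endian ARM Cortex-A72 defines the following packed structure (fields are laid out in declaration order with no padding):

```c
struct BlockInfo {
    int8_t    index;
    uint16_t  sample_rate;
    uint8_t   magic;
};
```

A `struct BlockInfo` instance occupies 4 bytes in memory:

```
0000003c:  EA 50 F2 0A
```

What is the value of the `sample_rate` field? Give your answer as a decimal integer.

`sample_rate` follows `index` (1 byte), so it starts at byte offset 1 and occupies 2 bytes.
Bytes at offsets 1..2: 50 F2.
Little-endian stores the least-significant byte at the lowest address.
Reassemble most-significant byte first: F2 50 → 0xF250.
0xF250 = 62032.

62032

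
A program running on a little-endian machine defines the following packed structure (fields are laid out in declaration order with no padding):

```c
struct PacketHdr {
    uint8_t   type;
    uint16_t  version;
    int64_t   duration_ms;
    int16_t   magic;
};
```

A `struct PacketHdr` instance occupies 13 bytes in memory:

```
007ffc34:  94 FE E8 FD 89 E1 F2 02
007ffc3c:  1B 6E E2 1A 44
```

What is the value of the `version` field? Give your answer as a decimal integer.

59646

`version` follows `type` (1 byte), so it starts at byte offset 1 and occupies 2 bytes.
Bytes at offsets 1..2: FE E8.
In little-endian order the low byte comes first in memory.
Reassemble most-significant byte first: E8 FE → 0xE8FE.
0xE8FE = 59646.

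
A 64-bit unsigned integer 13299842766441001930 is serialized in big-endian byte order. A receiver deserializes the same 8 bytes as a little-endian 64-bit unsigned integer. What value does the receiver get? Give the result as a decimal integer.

13299842766441001930 in 64-bit hexadecimal is 0xB8928887CE43B3CA.
Stored big-endian, the bytes at ascending addresses are B8 92 88 87 CE 43 B3 CA.
Read back as little-endian, the first byte is least significant, giving 0xCAB343CE878892B8.
0xCAB343CE878892B8 = 14606092570808849080.

14606092570808849080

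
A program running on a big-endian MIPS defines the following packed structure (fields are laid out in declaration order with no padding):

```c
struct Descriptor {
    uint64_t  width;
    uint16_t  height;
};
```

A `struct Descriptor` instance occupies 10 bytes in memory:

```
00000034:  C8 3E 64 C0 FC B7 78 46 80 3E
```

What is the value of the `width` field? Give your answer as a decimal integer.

`width` is the first field, at byte offset 0, occupying 8 bytes.
Bytes at offsets 0..7: C8 3E 64 C0 FC B7 78 46.
In big-endian order the high byte comes first in memory.
The bytes are already most-significant first: 0xC83E64C0FCB77846.
0xC83E64C0FCB77846 = 14429081036178028614.

14429081036178028614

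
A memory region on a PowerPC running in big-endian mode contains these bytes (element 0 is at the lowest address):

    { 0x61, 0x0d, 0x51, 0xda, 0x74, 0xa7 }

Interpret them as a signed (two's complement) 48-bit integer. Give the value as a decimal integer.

106709835740327

In big-endian order the high byte comes first in memory.
The bytes are already most-significant first: 0x610D51DA74A7.
0x610D51DA74A7 = 106709835740327.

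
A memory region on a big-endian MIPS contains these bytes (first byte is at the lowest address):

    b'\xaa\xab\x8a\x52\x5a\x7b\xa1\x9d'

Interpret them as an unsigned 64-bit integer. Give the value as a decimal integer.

12298075293775274397

In big-endian order the high byte comes first in memory.
The bytes are already most-significant first: 0xAAAB8A525A7BA19D.
0xAAAB8A525A7BA19D = 12298075293775274397.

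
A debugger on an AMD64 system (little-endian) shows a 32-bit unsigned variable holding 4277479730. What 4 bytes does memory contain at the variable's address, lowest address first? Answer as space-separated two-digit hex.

32 29 F5 FE

4277479730 in hexadecimal, padded to 32 bits, is 0xFEF52932.
Split into bytes (most-significant first): FE F5 29 32.
Little-endian stores the least-significant byte at the lowest address.
So at ascending addresses the bytes are 32 29 F5 FE.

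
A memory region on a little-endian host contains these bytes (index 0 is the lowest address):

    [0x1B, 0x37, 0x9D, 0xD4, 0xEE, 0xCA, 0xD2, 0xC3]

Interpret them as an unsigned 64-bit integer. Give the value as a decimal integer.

Little-endian: lowest address holds the least-significant byte.
Reassemble most-significant byte first: C3 D2 CA EE D4 9D 37 1B → 0xC3D2CAEED49D371B.
0xC3D2CAEED49D371B = 14110563709623285531.

14110563709623285531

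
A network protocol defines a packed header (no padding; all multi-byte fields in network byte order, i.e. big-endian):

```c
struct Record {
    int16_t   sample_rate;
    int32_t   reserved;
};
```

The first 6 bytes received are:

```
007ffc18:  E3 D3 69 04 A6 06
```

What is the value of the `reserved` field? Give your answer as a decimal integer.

1761912326

`reserved` follows `sample_rate` (2 bytes), so it starts at byte offset 2 and occupies 4 bytes.
Bytes at offsets 2..5: 69 04 A6 06.
Big-endian: lowest address holds the most-significant byte.
The bytes are already most-significant first: 0x6904A606.
0x6904A606 = 1761912326.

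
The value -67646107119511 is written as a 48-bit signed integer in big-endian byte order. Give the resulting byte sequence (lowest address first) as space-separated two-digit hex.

Two's complement of -67646107119511 in 48 bits: 67646107119511 = 0x3D86162F6F97; invert → 0xC279E9D09068; add 1 → 0xC279E9D09069.
Split into bytes (most-significant first): C2 79 E9 D0 90 69.
In big-endian order the high byte comes first in memory.
So the memory order matches the most-significant-first order: C2 79 E9 D0 90 69.

C2 79 E9 D0 90 69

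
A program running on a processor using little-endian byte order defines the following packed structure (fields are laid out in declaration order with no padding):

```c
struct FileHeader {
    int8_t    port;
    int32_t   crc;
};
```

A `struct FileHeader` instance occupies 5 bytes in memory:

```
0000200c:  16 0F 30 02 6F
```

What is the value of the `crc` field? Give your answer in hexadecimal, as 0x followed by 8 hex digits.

`crc` follows `port` (1 byte), so it starts at byte offset 1 and occupies 4 bytes.
Bytes at offsets 1..4: 0F 30 02 6F.
In little-endian order the low byte comes first in memory.
Reassemble most-significant byte first: 6F 02 30 0F → 0x6F02300F.

0x6F02300F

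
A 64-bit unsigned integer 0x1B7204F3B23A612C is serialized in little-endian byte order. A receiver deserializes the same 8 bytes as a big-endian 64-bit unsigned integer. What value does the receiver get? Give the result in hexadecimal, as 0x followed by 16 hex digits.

Stored little-endian, the bytes at ascending addresses are 2C 61 3A B2 F3 04 72 1B.
Read back as big-endian, the last byte is least significant, giving 0x2C613AB2F304721B.

0x2C613AB2F304721B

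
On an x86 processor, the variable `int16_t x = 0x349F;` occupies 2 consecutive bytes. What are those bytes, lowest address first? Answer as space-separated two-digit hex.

9F 34

Split into bytes (most-significant first): 34 9F.
Little-endian: lowest address holds the least-significant byte.
So at ascending addresses the bytes are 9F 34.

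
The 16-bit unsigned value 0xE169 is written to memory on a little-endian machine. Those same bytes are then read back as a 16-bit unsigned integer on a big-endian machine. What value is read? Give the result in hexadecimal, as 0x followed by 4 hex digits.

Stored little-endian, the bytes at ascending addresses are 69 E1.
Read back as big-endian, the last byte is least significant, giving 0x69E1.

0x69E1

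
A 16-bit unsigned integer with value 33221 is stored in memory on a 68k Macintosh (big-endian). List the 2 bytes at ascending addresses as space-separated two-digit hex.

33221 in hexadecimal, padded to 16 bits, is 0x81C5.
Split into bytes (most-significant first): 81 C5.
In big-endian order the high byte comes first in memory.
So the memory order matches the most-significant-first order: 81 C5.

81 C5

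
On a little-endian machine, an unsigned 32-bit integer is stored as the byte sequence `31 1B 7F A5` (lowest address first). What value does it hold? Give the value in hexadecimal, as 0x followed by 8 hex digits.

Little-endian: lowest address holds the least-significant byte.
Reassemble most-significant byte first: A5 7F 1B 31 → 0xA57F1B31.

0xA57F1B31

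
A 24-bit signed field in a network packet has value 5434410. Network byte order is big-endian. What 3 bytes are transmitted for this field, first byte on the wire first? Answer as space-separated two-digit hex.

52 EC 2A

5434410 in hexadecimal, padded to 24 bits, is 0x52EC2A.
Split into bytes (most-significant first): 52 EC 2A.
Big-endian stores the most-significant byte at the lowest address.
So the memory order matches the most-significant-first order: 52 EC 2A.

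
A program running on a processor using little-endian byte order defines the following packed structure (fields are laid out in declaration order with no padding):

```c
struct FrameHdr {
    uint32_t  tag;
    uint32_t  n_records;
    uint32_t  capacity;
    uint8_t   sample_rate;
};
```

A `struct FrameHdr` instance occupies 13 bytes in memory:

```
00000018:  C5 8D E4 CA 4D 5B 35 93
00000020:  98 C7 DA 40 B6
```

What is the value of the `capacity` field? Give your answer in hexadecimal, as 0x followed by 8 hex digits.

0x40DAC798

`capacity` follows `tag` (4 B), `n_records` (4 B), so it starts at offset 4 + 4 = 8 and occupies 4 bytes.
Bytes at offsets 8..11: 98 C7 DA 40.
In little-endian order the low byte comes first in memory.
Reassemble most-significant byte first: 40 DA C7 98 → 0x40DAC798.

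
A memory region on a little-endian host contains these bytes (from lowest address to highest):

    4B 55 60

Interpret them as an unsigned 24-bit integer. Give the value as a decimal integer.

Little-endian stores the least-significant byte at the lowest address.
Reassemble most-significant byte first: 60 55 4B → 0x60554B.
0x60554B = 6313291.

6313291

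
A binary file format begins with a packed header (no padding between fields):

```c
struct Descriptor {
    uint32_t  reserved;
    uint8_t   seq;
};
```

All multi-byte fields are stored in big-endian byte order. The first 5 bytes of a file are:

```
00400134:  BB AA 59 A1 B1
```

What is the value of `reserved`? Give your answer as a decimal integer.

3148503457

`reserved` is the first field, at byte offset 0, occupying 4 bytes.
Bytes at offsets 0..3: BB AA 59 A1.
In big-endian order the high byte comes first in memory.
The bytes are already most-significant first: 0xBBAA59A1.
0xBBAA59A1 = 3148503457.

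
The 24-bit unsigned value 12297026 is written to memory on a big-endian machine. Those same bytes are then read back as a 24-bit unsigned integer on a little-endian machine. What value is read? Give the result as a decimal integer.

4367291

12297026 in 24-bit hexadecimal is 0xBBA342.
Stored big-endian, the bytes at ascending addresses are BB A3 42.
Read back as little-endian, the first byte is least significant, giving 0x42A3BB.
0x42A3BB = 4367291.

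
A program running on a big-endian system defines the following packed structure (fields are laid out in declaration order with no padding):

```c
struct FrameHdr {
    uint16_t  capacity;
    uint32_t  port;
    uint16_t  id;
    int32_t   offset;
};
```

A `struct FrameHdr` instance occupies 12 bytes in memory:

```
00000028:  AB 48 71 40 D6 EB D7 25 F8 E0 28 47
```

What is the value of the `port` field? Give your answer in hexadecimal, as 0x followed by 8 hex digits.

0x7140D6EB

`port` follows `capacity` (2 bytes), so it starts at byte offset 2 and occupies 4 bytes.
Bytes at offsets 2..5: 71 40 D6 EB.
Big-endian stores the most-significant byte at the lowest address.
The bytes are already most-significant first: 0x7140D6EB.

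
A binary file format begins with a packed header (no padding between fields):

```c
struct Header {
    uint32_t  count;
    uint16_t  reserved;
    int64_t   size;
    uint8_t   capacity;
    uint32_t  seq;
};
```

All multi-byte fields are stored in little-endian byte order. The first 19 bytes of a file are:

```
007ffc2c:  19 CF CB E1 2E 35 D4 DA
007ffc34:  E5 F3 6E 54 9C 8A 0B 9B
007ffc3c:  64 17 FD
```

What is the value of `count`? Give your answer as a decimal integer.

3788230425

`count` is the first field, at byte offset 0, occupying 4 bytes.
Bytes at offsets 0..3: 19 CF CB E1.
Little-endian: lowest address holds the least-significant byte.
Reassemble most-significant byte first: E1 CB CF 19 → 0xE1CBCF19.
0xE1CBCF19 = 3788230425.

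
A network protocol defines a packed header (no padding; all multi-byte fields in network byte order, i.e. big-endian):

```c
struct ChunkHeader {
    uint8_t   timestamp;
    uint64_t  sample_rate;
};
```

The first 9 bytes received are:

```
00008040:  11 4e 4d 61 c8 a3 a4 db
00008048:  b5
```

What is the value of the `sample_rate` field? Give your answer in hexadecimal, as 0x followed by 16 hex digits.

`sample_rate` follows `timestamp` (1 byte), so it starts at byte offset 1 and occupies 8 bytes.
Bytes at offsets 1..8: 4E 4D 61 C8 A3 A4 DB B5.
Big-endian: lowest address holds the most-significant byte.
The bytes are already most-significant first: 0x4E4D61C8A3A4DBB5.

0x4E4D61C8A3A4DBB5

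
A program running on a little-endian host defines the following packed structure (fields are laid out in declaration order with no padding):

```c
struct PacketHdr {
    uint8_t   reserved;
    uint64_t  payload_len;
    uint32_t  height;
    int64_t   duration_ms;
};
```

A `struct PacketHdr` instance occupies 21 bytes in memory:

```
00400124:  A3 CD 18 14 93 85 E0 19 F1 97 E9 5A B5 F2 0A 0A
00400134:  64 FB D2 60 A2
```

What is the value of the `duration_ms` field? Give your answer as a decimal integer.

`duration_ms` follows `reserved` (1 B), `payload_len` (8 B), `height` (4 B), so it starts at offset 1 + 8 + 4 = 13 and occupies 8 bytes.
Bytes at offsets 13..20: F2 0A 0A 64 FB D2 60 A2.
Little-endian: lowest address holds the least-significant byte.
Reassemble most-significant byte first: A2 60 D2 FB 64 0A 0A F2 → 0xA260D2FB640A0AF2.
Top bit is set, so as a signed 64-bit value this is 0xA260D2FB640A0AF2 − 2^64 = -6746160264643998990.

-6746160264643998990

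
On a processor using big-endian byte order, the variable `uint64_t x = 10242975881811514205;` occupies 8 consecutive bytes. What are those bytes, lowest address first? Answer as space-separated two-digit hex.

10242975881811514205 in hexadecimal, padded to 64 bits, is 0x8E265C4B7E44D35D.
Split into bytes (most-significant first): 8E 26 5C 4B 7E 44 D3 5D.
Big-endian stores the most-significant byte at the lowest address.
So the memory order matches the most-significant-first order: 8E 26 5C 4B 7E 44 D3 5D.

8E 26 5C 4B 7E 44 D3 5D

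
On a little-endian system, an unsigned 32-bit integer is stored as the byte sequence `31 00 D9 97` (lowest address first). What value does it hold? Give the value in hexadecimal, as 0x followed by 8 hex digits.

In little-endian order the low byte comes first in memory.
Reassemble most-significant byte first: 97 D9 00 31 → 0x97D90031.

0x97D90031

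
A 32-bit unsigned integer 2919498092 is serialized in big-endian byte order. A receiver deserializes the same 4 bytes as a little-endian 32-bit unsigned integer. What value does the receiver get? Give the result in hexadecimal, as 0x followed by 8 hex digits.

2919498092 in 32-bit hexadecimal is 0xAE04016C.
Stored big-endian, the bytes at ascending addresses are AE 04 01 6C.
Read back as little-endian, the first byte is least significant, giving 0x6C0104AE.

0x6C0104AE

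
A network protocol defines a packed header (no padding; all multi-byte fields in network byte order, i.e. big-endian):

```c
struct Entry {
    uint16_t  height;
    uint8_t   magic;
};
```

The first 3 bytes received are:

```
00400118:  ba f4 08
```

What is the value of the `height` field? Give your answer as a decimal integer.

47860

`height` is the first field, at byte offset 0, occupying 2 bytes.
Bytes at offsets 0..1: BA F4.
Big-endian: lowest address holds the most-significant byte.
The bytes are already most-significant first: 0xBAF4.
0xBAF4 = 47860.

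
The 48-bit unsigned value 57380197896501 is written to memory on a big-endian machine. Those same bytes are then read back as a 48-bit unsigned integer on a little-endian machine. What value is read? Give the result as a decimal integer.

58348487454516

57380197896501 in 48-bit hexadecimal is 0x342FDE501135.
Stored big-endian, the bytes at ascending addresses are 34 2F DE 50 11 35.
Read back as little-endian, the first byte is least significant, giving 0x351150DE2F34.
0x351150DE2F34 = 58348487454516.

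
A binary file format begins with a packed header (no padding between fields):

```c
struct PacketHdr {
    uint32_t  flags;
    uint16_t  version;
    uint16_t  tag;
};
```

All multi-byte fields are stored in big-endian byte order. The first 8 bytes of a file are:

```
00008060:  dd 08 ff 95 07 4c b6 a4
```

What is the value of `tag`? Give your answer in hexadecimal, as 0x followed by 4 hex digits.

`tag` follows `flags` (4 B), `version` (2 B), so it starts at offset 4 + 2 = 6 and occupies 2 bytes.
Bytes at offsets 6..7: B6 A4.
Big-endian stores the most-significant byte at the lowest address.
The bytes are already most-significant first: 0xB6A4.

0xB6A4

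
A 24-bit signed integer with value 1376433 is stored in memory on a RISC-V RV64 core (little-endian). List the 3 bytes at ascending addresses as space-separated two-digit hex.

B1 00 15

1376433 in hexadecimal, padded to 24 bits, is 0x1500B1.
Split into bytes (most-significant first): 15 00 B1.
Little-endian: lowest address holds the least-significant byte.
So at ascending addresses the bytes are B1 00 15.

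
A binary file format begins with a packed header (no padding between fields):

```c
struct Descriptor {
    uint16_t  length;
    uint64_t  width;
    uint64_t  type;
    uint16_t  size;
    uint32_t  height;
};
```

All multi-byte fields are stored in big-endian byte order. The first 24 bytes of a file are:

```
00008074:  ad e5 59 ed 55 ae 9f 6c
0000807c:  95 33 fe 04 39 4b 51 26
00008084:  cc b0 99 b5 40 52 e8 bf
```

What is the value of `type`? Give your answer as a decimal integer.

18303817781187366064

`type` follows `length` (2 B), `width` (8 B), so it starts at offset 2 + 8 = 10 and occupies 8 bytes.
Bytes at offsets 10..17: FE 04 39 4B 51 26 CC B0.
Big-endian stores the most-significant byte at the lowest address.
The bytes are already most-significant first: 0xFE04394B5126CCB0.
0xFE04394B5126CCB0 = 18303817781187366064.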